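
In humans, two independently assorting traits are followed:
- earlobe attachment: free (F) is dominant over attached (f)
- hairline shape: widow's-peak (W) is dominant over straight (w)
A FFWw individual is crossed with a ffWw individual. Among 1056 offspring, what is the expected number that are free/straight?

Dihybrid cross FFWw × ffWw — consider each gene separately:
earlobe attachment: FF × ff → 4 Ff → 4 F_ (out of 4)
hairline shape: Ww × Ww → 1 WW, 2 Ww, 1 ww → 3 W_ : 1 ww (out of 4)
Combine (counts out of 4 × 4 = 16): free/widow's-peak (F_W_) = 4×3 = 12; free/straight (F_ww) = 4×1 = 4
Phenotype counts (out of 16): 12 free/widow's-peak, 4 free/straight
free/straight: 4 out of 16 → fraction 1/4
Expected count = 1/4 × 1056 = 264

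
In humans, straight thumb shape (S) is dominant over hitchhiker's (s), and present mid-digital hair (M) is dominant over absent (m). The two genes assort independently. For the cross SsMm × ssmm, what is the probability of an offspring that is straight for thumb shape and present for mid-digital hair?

Dihybrid cross SsMm × ssmm — consider each gene separately:
thumb shape: Ss × ss → 2 Ss, 2 ss → 2 S_ : 2 ss (out of 4)
mid-digital hair: Mm × mm → 2 Mm, 2 mm → 2 M_ : 2 mm (out of 4)
Looking for: straight (S_) and present (M_)
P(straight) = 2/4, P(present) = 2/4
P(both) = 2/4 × 2/4 = 4/16 = 1/4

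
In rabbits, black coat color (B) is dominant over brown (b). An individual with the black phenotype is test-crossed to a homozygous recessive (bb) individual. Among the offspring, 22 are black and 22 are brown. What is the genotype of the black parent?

Test cross: ? × bb
Offspring: 22 black, 22 brown — approximately 1:1.
A 1:1 ratio in a test cross indicates the unknown parent is heterozygous (Bb).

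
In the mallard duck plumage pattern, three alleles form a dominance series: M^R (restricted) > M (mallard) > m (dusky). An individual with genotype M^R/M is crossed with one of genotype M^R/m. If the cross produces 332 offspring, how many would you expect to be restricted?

Cross: M^R/M × M^R/m
Allele dominance: M^R > M > m
Offspring genotypes: 1 M^R/M^R, 1 M^R/m, 1 M^R/M, 1 M/m
Phenotype counts: 3 restricted, 1 mallard
restricted: 3 out of 4 → fraction 3/4
Expected count = 3/4 × 332 = 249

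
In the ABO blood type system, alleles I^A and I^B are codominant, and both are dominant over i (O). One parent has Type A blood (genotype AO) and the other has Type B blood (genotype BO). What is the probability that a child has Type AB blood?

Cross: AO × BO
Possible offspring genotypes: 1 AB, 1 AO, 1 BO, 1 OO
Blood type counts: 1 Type AB, 1 Type A, 1 Type B, 1 Type O
Probability of Type AB: 1/4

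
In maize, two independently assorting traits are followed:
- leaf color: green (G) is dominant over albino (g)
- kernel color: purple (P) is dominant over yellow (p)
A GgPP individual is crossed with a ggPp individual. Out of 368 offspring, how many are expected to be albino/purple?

Dihybrid cross GgPP × ggPp — consider each gene separately:
leaf color: Gg × gg → 2 Gg, 2 gg → 2 G_ : 2 gg (out of 4)
kernel color: PP × Pp → 2 PP, 2 Pp → 4 P_ (out of 4)
Combine (counts out of 4 × 4 = 16): green/purple (G_P_) = 2×4 = 8; albino/purple (ggP_) = 2×4 = 8
Phenotype counts (out of 16): 8 green/purple, 8 albino/purple
albino/purple: 8 out of 16 → fraction 1/2
Expected count = 1/2 × 368 = 184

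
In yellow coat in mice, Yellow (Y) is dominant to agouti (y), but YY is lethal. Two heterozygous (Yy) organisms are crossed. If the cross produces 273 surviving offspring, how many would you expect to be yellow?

Cross: Yy × Yy
Punnett square offspring (before lethality): 1 YY, 2 Yy, 1 yy
The YY genotype is lethal (embryos die); surviving offspring: 2 Yy, 1 yy
yellow: 2 out of 3 → fraction 2/3
Expected count = 2/3 × 273 = 182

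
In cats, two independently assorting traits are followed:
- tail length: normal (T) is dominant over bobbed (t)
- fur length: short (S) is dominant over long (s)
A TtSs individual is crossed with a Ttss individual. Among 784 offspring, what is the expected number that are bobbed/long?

Dihybrid cross TtSs × Ttss — consider each gene separately:
tail length: Tt × Tt → 1 TT, 2 Tt, 1 tt → 3 T_ : 1 tt (out of 4)
fur length: Ss × ss → 2 Ss, 2 ss → 2 S_ : 2 ss (out of 4)
Combine (counts out of 4 × 4 = 16): normal/short (T_S_) = 3×2 = 6; normal/long (T_ss) = 3×2 = 6; bobbed/short (ttS_) = 1×2 = 2; bobbed/long (ttss) = 1×2 = 2
Phenotype counts (out of 16): 6 normal/short, 6 normal/long, 2 bobbed/short, 2 bobbed/long
bobbed/long: 2 out of 16 → fraction 1/8
Expected count = 1/8 × 784 = 98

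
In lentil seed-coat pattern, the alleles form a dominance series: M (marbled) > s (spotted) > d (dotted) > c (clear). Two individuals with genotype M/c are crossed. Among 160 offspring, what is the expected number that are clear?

Cross: M/c × M/c
Allele dominance: M > s > d > c
Offspring genotypes: 1 M/M, 2 M/c, 1 c/c
Phenotype counts: 3 marbled, 1 clear
clear: 1 out of 4 → fraction 1/4
Expected count = 1/4 × 160 = 40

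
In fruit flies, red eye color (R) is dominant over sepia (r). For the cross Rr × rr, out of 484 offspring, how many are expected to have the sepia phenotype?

Punnett square for Rr × rr:
Offspring genotypes: 2 Rr, 2 rr
Total offspring: 4
Count with target: 2
Probability: 2/4 = 1/2
Expected count = 1/2 × 484 = 242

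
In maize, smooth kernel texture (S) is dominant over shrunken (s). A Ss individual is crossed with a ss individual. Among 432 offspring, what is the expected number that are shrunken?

Punnett square for Ss × ss:
Offspring genotypes: 2 Ss, 2 ss
smooth: 2, shrunken: 2
shrunken: 2 out of 4 → fraction 1/2
Expected count = 1/2 × 432 = 216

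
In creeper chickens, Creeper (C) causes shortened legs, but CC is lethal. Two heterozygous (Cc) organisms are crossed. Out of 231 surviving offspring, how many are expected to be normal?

Cross: Cc × Cc
Punnett square offspring (before lethality): 1 CC, 2 Cc, 1 cc
The CC genotype is lethal (embryos die); surviving offspring: 2 Cc, 1 cc
normal: 1 out of 3 → fraction 1/3
Expected count = 1/3 × 231 = 77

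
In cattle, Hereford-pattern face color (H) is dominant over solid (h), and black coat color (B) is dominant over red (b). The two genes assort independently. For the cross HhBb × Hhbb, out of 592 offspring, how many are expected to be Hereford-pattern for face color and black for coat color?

Dihybrid cross HhBb × Hhbb — consider each gene separately:
face color: Hh × Hh → 1 HH, 2 Hh, 1 hh → 3 H_ : 1 hh (out of 4)
coat color: Bb × bb → 2 Bb, 2 bb → 2 B_ : 2 bb (out of 4)
Looking for: Hereford-pattern (H_) and black (B_)
P(Hereford-pattern) = 3/4, P(black) = 2/4
P(both) = 3/4 × 2/4 = 6/16 = 3/8
Expected count = 3/8 × 592 = 222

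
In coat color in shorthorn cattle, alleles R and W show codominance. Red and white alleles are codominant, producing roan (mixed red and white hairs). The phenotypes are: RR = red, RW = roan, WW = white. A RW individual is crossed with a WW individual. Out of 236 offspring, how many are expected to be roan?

Punnett square for RW × WW:
Offspring genotypes: 2 RW, 2 WW
Phenotype counts: 2 roan, 2 white
roan: 2 out of 4 → fraction 1/2
Expected count = 1/2 × 236 = 118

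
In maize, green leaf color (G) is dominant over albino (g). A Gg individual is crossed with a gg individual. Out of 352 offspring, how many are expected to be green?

Punnett square for Gg × gg:
Offspring genotypes: 2 Gg, 2 gg
green: 2, albino: 2
green: 2 out of 4 → fraction 1/2
Expected count = 1/2 × 352 = 176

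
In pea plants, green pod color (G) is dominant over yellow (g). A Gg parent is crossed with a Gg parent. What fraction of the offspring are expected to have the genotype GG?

Punnett square for Gg × Gg:
Offspring genotypes: 1 GG, 2 Gg, 1 gg
Total offspring: 4
Count with target: 1
Probability: 1/4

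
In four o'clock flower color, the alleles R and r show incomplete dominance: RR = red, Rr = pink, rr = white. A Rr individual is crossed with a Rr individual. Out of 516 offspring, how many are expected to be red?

Punnett square for Rr × Rr:
Offspring genotypes: 1 RR, 2 Rr, 1 rr
Phenotype counts: 1 red, 2 pink, 1 white
red: 1 out of 4 → fraction 1/4
Expected count = 1/4 × 516 = 129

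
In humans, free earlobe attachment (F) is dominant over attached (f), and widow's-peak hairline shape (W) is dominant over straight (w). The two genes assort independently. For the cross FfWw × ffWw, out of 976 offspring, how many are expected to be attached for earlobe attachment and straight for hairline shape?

Dihybrid cross FfWw × ffWw — consider each gene separately:
earlobe attachment: Ff × ff → 2 Ff, 2 ff → 2 F_ : 2 ff (out of 4)
hairline shape: Ww × Ww → 1 WW, 2 Ww, 1 ww → 3 W_ : 1 ww (out of 4)
Looking for: attached (ff) and straight (ww)
P(attached) = 2/4, P(straight) = 1/4
P(both) = 2/4 × 1/4 = 2/16 = 1/8
Expected count = 1/8 × 976 = 122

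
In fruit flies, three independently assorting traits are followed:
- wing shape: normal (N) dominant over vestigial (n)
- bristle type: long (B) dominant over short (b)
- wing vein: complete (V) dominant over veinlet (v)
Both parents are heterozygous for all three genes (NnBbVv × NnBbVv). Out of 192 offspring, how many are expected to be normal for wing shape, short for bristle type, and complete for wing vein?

Trihybrid cross: NnBbVv × NnBbVv
Each trait segregates independently with a 3:1 phenotypic ratio, so each gene contributes 3/4 (dominant) or 1/4 (recessive).
Target: normal (wing shape), short (bristle type), complete (wing vein)
Probability = product of independent per-trait probabilities
= 3/4 × 1/4 × 3/4 = 9/64
Expected count = 9/64 × 192 = 27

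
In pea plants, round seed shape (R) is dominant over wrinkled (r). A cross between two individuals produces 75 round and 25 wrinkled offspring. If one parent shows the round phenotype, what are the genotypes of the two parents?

Observed offspring: 75 round, 25 wrinkled
The observed ratio simplifies to 3:1. Wrinkled (rr) offspring appear, so each parent must contribute one r allele. The parent stated to show round carries R, so it is Rr. The other parent is then either Rr or rr: Rr × rr would give a 1:1 split, whereas Rr × Rr gives 3:1 — matching the data. So both parents are heterozygous (Rr × Rr).
Parent genotypes: Rr × Rr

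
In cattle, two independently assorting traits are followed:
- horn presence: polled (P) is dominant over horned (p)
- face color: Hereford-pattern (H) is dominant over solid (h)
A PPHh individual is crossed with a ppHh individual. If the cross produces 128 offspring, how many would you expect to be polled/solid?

Dihybrid cross PPHh × ppHh — consider each gene separately:
horn presence: PP × pp → 4 Pp → 4 P_ (out of 4)
face color: Hh × Hh → 1 HH, 2 Hh, 1 hh → 3 H_ : 1 hh (out of 4)
Combine (counts out of 4 × 4 = 16): polled/Hereford-pattern (P_H_) = 4×3 = 12; polled/solid (P_hh) = 4×1 = 4
Phenotype counts (out of 16): 12 polled/Hereford-pattern, 4 polled/solid
polled/solid: 4 out of 16 → fraction 1/4
Expected count = 1/4 × 128 = 32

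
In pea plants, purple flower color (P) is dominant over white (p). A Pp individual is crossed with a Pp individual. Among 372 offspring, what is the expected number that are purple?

Punnett square for Pp × Pp:
Offspring genotypes: 1 PP, 2 Pp, 1 pp
purple: 3, white: 1
purple: 3 out of 4 → fraction 3/4
Expected count = 3/4 × 372 = 279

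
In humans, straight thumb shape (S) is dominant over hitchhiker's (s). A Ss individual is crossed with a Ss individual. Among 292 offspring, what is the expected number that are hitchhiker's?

Punnett square for Ss × Ss:
Offspring genotypes: 1 SS, 2 Ss, 1 ss
straight: 3, hitchhiker's: 1
hitchhiker's: 1 out of 4 → fraction 1/4
Expected count = 1/4 × 292 = 73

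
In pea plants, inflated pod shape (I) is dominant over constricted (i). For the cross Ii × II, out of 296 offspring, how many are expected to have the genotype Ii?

Punnett square for Ii × II:
Offspring genotypes: 2 II, 2 Ii
Total offspring: 4
Count with target: 2
Probability: 2/4 = 1/2
Expected count = 1/2 × 296 = 148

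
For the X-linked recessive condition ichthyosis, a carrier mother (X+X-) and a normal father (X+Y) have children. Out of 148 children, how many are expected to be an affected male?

Cross: X+X- × X+Y
Offspring: 1 X+X+, 1 X+Y, 1 X+X-, 1 X-Y
Probability of an affected male: 1/4
Expected count = 1/4 × 148 = 37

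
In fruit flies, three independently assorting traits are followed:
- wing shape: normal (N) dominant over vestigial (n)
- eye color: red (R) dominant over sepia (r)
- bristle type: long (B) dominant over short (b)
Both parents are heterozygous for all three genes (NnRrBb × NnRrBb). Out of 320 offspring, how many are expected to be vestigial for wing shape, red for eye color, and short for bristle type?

Trihybrid cross: NnRrBb × NnRrBb
Each trait segregates independently with a 3:1 phenotypic ratio, so each gene contributes 3/4 (dominant) or 1/4 (recessive).
Target: vestigial (wing shape), red (eye color), short (bristle type)
Probability = product of independent per-trait probabilities
= 1/4 × 3/4 × 1/4 = 3/64
Expected count = 3/64 × 320 = 15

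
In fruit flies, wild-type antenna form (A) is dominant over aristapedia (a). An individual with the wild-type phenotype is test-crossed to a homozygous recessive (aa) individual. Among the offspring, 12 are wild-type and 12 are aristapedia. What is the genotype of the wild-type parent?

Test cross: ? × aa
Offspring: 12 wild-type, 12 aristapedia — approximately 1:1.
A 1:1 ratio in a test cross indicates the unknown parent is heterozygous (Aa).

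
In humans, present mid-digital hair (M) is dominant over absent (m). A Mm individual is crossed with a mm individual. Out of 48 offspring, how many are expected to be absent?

Punnett square for Mm × mm:
Offspring genotypes: 2 Mm, 2 mm
present: 2, absent: 2
absent: 2 out of 4 → fraction 1/2
Expected count = 1/2 × 48 = 24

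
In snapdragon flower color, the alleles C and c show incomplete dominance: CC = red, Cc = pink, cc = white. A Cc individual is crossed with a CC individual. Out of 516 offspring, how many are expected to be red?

Punnett square for Cc × CC:
Offspring genotypes: 2 CC, 2 Cc
Phenotype counts: 2 red, 2 pink
red: 2 out of 4 → fraction 1/2
Expected count = 1/2 × 516 = 258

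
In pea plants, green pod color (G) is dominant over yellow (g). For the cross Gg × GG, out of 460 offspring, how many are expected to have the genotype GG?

Punnett square for Gg × GG:
Offspring genotypes: 2 GG, 2 Gg
Total offspring: 4
Count with target: 2
Probability: 2/4 = 1/2
Expected count = 1/2 × 460 = 230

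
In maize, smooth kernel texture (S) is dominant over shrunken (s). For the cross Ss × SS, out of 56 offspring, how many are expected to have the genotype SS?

Punnett square for Ss × SS:
Offspring genotypes: 2 SS, 2 Ss
Total offspring: 4
Count with target: 2
Probability: 2/4 = 1/2
Expected count = 1/2 × 56 = 28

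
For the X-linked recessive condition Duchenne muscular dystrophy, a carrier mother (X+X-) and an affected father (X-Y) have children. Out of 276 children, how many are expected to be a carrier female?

Cross: X+X- × X-Y
Offspring: 1 X+X-, 1 X+Y, 1 X-X-, 1 X-Y
Probability of a carrier female: 1/4
Expected count = 1/4 × 276 = 69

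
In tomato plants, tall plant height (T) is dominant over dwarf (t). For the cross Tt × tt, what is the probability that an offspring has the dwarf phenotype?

Punnett square for Tt × tt:
Offspring genotypes: 2 Tt, 2 tt
Total offspring: 4
Count with target: 2
Probability: 2/4 = 1/2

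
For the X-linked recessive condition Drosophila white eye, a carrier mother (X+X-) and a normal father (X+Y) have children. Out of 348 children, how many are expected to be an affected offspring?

Cross: X+X- × X+Y
Offspring: 1 X+X+, 1 X+Y, 1 X+X-, 1 X-Y
Probability of an affected offspring: 1/4
Expected count = 1/4 × 348 = 87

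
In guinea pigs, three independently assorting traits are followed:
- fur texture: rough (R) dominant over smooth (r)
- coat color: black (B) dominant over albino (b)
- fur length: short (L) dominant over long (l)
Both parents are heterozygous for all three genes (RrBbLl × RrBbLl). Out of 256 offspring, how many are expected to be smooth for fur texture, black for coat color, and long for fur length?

Trihybrid cross: RrBbLl × RrBbLl
Each trait segregates independently with a 3:1 phenotypic ratio, so each gene contributes 3/4 (dominant) or 1/4 (recessive).
Target: smooth (fur texture), black (coat color), long (fur length)
Probability = product of independent per-trait probabilities
= 1/4 × 3/4 × 1/4 = 3/64
Expected count = 3/64 × 256 = 12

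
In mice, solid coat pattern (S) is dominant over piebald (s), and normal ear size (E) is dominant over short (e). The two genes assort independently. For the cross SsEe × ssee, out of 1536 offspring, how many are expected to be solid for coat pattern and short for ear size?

Dihybrid cross SsEe × ssee — consider each gene separately:
coat pattern: Ss × ss → 2 Ss, 2 ss → 2 S_ : 2 ss (out of 4)
ear size: Ee × ee → 2 Ee, 2 ee → 2 E_ : 2 ee (out of 4)
Looking for: solid (S_) and short (ee)
P(solid) = 2/4, P(short) = 2/4
P(both) = 2/4 × 2/4 = 4/16 = 1/4
Expected count = 1/4 × 1536 = 384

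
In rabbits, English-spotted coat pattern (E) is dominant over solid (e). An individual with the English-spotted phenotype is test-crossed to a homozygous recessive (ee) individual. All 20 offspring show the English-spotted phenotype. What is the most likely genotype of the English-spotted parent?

Test cross: ? × ee
All offspring are English-spotted.
If the unknown parent were heterozygous (Ee), about half of 20 offspring would be solid; none are. The unknown parent is most likely homozygous dominant (EE).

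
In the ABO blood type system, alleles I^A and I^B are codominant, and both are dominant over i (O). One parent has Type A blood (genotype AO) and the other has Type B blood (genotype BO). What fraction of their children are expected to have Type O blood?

Cross: AO × BO
Possible offspring genotypes: 1 AB, 1 AO, 1 BO, 1 OO
Blood type counts: 1 Type AB, 1 Type A, 1 Type B, 1 Type O
Probability of Type O: 1/4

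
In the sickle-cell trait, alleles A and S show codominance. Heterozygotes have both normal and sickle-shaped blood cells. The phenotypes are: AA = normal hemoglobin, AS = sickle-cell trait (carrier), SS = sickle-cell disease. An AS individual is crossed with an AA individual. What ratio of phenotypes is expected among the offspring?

Punnett square for AS × AA:
Offspring genotypes: 2 AA, 2 AS
Phenotype counts: 2 normal hemoglobin, 2 sickle-cell trait (carrier)
Ratio: 1 normal hemoglobin : 1 sickle-cell trait (carrier)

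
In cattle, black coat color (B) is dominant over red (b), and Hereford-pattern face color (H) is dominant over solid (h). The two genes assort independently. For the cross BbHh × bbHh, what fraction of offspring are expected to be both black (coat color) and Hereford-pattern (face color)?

Dihybrid cross BbHh × bbHh — consider each gene separately:
coat color: Bb × bb → 2 Bb, 2 bb → 2 B_ : 2 bb (out of 4)
face color: Hh × Hh → 1 HH, 2 Hh, 1 hh → 3 H_ : 1 hh (out of 4)
Looking for: black (B_) and Hereford-pattern (H_)
P(black) = 2/4, P(Hereford-pattern) = 3/4
P(both) = 2/4 × 3/4 = 6/16 = 3/8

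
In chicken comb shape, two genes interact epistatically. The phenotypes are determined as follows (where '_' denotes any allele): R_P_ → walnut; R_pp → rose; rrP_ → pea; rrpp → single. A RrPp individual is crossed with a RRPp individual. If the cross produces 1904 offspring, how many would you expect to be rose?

Cross: RrPp × RRPp — consider each gene separately:
R gene: Rr × RR → 2 RR, 2 Rr → 4 R_ (out of 4)
P gene: Pp × Pp → 1 PP, 2 Pp, 1 pp → 3 P_ : 1 pp (out of 4)
Genotype classes (out of 4 × 4 = 16): R_P_ = 4×3 = 12; R_pp = 4×1 = 4
Apply the phenotype rules: R_P_ (12) → walnut; R_pp (4) → rose
Phenotype counts (out of 16): 12 walnut, 4 rose
rose: 4 out of 16 → fraction 1/4
Expected count = 1/4 × 1904 = 476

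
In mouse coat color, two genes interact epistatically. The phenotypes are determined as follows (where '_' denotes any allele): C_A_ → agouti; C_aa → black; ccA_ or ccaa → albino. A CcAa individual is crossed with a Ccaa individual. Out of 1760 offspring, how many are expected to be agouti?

Cross: CcAa × Ccaa — consider each gene separately:
C gene: Cc × Cc → 1 CC, 2 Cc, 1 cc → 3 C_ : 1 cc (out of 4)
A gene: Aa × aa → 2 Aa, 2 aa → 2 A_ : 2 aa (out of 4)
Genotype classes (out of 4 × 4 = 16): C_A_ = 3×2 = 6; C_aa = 3×2 = 6; ccA_ = 1×2 = 2; ccaa = 1×2 = 2
Apply the phenotype rules: C_A_ (6) → agouti; C_aa (6) → black; ccA_ (2) + ccaa (2) → albino
Phenotype counts (out of 16): 6 agouti, 6 black, 4 albino
agouti: 6 out of 16 → fraction 3/8
Expected count = 3/8 × 1760 = 660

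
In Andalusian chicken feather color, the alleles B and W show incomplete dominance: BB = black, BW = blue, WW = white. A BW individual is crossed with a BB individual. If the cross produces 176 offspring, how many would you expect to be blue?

Punnett square for BW × BB:
Offspring genotypes: 2 BB, 2 BW
Phenotype counts: 2 black, 2 blue
blue: 2 out of 4 → fraction 1/2
Expected count = 1/2 × 176 = 88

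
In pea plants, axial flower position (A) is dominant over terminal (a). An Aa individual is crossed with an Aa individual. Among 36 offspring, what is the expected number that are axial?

Punnett square for Aa × Aa:
Offspring genotypes: 1 AA, 2 Aa, 1 aa
axial: 3, terminal: 1
axial: 3 out of 4 → fraction 3/4
Expected count = 3/4 × 36 = 27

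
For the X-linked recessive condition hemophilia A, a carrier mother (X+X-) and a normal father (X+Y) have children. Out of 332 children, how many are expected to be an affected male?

Cross: X+X- × X+Y
Offspring: 1 X+X+, 1 X+Y, 1 X+X-, 1 X-Y
Probability of an affected male: 1/4
Expected count = 1/4 × 332 = 83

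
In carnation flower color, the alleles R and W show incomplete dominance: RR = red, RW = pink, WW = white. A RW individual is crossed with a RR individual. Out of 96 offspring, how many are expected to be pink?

Punnett square for RW × RR:
Offspring genotypes: 2 RR, 2 RW
Phenotype counts: 2 red, 2 pink
pink: 2 out of 4 → fraction 1/2
Expected count = 1/2 × 96 = 48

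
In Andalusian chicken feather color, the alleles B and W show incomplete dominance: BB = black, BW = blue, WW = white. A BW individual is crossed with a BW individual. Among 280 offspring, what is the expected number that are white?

Punnett square for BW × BW:
Offspring genotypes: 1 BB, 2 BW, 1 WW
Phenotype counts: 1 black, 2 blue, 1 white
white: 1 out of 4 → fraction 1/4
Expected count = 1/4 × 280 = 70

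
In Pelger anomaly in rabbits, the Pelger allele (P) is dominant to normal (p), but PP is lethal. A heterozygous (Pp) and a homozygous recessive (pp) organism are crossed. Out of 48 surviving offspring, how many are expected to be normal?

Cross: Pp × pp
Punnett square offspring (before lethality): 2 Pp, 2 pp
No PP offspring are produced in this cross.
normal: 2 out of 4 → fraction 1/2
Expected count = 1/2 × 48 = 24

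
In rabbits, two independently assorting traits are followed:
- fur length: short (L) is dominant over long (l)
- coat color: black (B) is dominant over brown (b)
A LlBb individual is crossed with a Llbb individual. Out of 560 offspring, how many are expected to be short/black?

Dihybrid cross LlBb × Llbb — consider each gene separately:
fur length: Ll × Ll → 1 LL, 2 Ll, 1 ll → 3 L_ : 1 ll (out of 4)
coat color: Bb × bb → 2 Bb, 2 bb → 2 B_ : 2 bb (out of 4)
Combine (counts out of 4 × 4 = 16): short/black (L_B_) = 3×2 = 6; short/brown (L_bb) = 3×2 = 6; long/black (llB_) = 1×2 = 2; long/brown (llbb) = 1×2 = 2
Phenotype counts (out of 16): 6 short/black, 6 short/brown, 2 long/black, 2 long/brown
short/black: 6 out of 16 → fraction 3/8
Expected count = 3/8 × 560 = 210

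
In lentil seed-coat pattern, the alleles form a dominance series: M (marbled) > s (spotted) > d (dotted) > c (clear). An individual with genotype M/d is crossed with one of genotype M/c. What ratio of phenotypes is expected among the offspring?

Cross: M/d × M/c
Allele dominance: M > s > d > c
Offspring genotypes: 1 M/M, 1 M/c, 1 M/d, 1 d/c
Phenotype counts: 3 marbled, 1 dotted
Ratio: 3 marbled : 1 dotted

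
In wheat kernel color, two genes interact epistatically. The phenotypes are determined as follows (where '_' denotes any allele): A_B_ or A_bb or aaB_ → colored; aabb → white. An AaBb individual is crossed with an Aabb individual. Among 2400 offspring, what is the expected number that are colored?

Cross: AaBb × Aabb — consider each gene separately:
A gene: Aa × Aa → 1 AA, 2 Aa, 1 aa → 3 A_ : 1 aa (out of 4)
B gene: Bb × bb → 2 Bb, 2 bb → 2 B_ : 2 bb (out of 4)
Genotype classes (out of 4 × 4 = 16): A_B_ = 3×2 = 6; A_bb = 3×2 = 6; aaB_ = 1×2 = 2; aabb = 1×2 = 2
Apply the phenotype rules: A_B_ (6) + A_bb (6) + aaB_ (2) → colored; aabb (2) → white
Phenotype counts (out of 16): 14 colored, 2 white
colored: 14 out of 16 → fraction 7/8
Expected count = 7/8 × 2400 = 2100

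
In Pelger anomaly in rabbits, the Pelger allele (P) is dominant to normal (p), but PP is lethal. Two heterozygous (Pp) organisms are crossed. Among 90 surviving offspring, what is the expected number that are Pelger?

Cross: Pp × Pp
Punnett square offspring (before lethality): 1 PP, 2 Pp, 1 pp
The PP genotype is lethal (embryos die); surviving offspring: 2 Pp, 1 pp
Pelger: 2 out of 3 → fraction 2/3
Expected count = 2/3 × 90 = 60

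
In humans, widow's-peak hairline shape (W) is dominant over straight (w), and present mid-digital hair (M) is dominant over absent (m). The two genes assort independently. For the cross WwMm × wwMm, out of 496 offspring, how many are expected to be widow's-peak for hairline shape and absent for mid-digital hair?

Dihybrid cross WwMm × wwMm — consider each gene separately:
hairline shape: Ww × ww → 2 Ww, 2 ww → 2 W_ : 2 ww (out of 4)
mid-digital hair: Mm × Mm → 1 MM, 2 Mm, 1 mm → 3 M_ : 1 mm (out of 4)
Looking for: widow's-peak (W_) and absent (mm)
P(widow's-peak) = 2/4, P(absent) = 1/4
P(both) = 2/4 × 1/4 = 2/16 = 1/8
Expected count = 1/8 × 496 = 62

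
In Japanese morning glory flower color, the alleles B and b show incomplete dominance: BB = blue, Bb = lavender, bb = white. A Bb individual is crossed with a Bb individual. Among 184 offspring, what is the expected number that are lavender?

Punnett square for Bb × Bb:
Offspring genotypes: 1 BB, 2 Bb, 1 bb
Phenotype counts: 1 blue, 2 lavender, 1 white
lavender: 2 out of 4 → fraction 1/2
Expected count = 1/2 × 184 = 92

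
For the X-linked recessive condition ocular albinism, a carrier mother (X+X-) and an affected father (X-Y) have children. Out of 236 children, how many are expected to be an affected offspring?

Cross: X+X- × X-Y
Offspring: 1 X+X-, 1 X+Y, 1 X-X-, 1 X-Y
Probability of an affected offspring: 2/4 = 1/2
Expected count = 1/2 × 236 = 118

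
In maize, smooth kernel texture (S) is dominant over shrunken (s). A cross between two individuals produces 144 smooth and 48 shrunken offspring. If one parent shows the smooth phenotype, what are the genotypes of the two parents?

Observed offspring: 144 smooth, 48 shrunken
The observed ratio simplifies to 3:1. Shrunken (ss) offspring appear, so each parent must contribute one s allele. The parent stated to show smooth carries S, so it is Ss. The other parent is then either Ss or ss: Ss × ss would give a 1:1 split, whereas Ss × Ss gives 3:1 — matching the data. So both parents are heterozygous (Ss × Ss).
Parent genotypes: Ss × Ss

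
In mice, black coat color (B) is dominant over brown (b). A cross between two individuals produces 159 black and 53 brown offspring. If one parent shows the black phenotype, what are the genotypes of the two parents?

Observed offspring: 159 black, 53 brown
The observed ratio simplifies to 3:1. Brown (bb) offspring appear, so each parent must contribute one b allele. The parent stated to show black carries B, so it is Bb. The other parent is then either Bb or bb: Bb × bb would give a 1:1 split, whereas Bb × Bb gives 3:1 — matching the data. So both parents are heterozygous (Bb × Bb).
Parent genotypes: Bb × Bb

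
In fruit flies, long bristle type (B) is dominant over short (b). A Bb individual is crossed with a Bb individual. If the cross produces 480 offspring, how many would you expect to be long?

Punnett square for Bb × Bb:
Offspring genotypes: 1 BB, 2 Bb, 1 bb
long: 3, short: 1
long: 3 out of 4 → fraction 3/4
Expected count = 3/4 × 480 = 360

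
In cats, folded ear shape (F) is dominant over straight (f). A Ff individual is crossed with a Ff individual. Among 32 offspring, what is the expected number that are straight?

Punnett square for Ff × Ff:
Offspring genotypes: 1 FF, 2 Ff, 1 ff
folded: 3, straight: 1
straight: 1 out of 4 → fraction 1/4
Expected count = 1/4 × 32 = 8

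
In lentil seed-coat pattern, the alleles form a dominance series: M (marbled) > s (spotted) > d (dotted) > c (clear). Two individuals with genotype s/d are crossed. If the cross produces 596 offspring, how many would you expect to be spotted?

Cross: s/d × s/d
Allele dominance: M > s > d > c
Offspring genotypes: 1 s/s, 2 s/d, 1 d/d
Phenotype counts: 3 spotted, 1 dotted
spotted: 3 out of 4 → fraction 3/4
Expected count = 3/4 × 596 = 447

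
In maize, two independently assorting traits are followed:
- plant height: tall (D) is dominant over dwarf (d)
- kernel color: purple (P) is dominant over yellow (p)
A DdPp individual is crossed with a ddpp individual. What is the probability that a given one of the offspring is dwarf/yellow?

Dihybrid cross DdPp × ddpp — consider each gene separately:
plant height: Dd × dd → 2 Dd, 2 dd → 2 D_ : 2 dd (out of 4)
kernel color: Pp × pp → 2 Pp, 2 pp → 2 P_ : 2 pp (out of 4)
Combine (counts out of 4 × 4 = 16): tall/purple (D_P_) = 2×2 = 4; tall/yellow (D_pp) = 2×2 = 4; dwarf/purple (ddP_) = 2×2 = 4; dwarf/yellow (ddpp) = 2×2 = 4
Phenotype counts (out of 16): 4 tall/purple, 4 tall/yellow, 4 dwarf/purple, 4 dwarf/yellow
dwarf/yellow: 4 out of 16
Probability: 4/16 = 1/4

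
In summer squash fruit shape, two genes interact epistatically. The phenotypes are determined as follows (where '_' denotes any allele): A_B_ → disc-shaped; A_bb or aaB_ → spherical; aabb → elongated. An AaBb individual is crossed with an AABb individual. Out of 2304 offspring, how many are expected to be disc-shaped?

Cross: AaBb × AABb — consider each gene separately:
A gene: Aa × AA → 2 AA, 2 Aa → 4 A_ (out of 4)
B gene: Bb × Bb → 1 BB, 2 Bb, 1 bb → 3 B_ : 1 bb (out of 4)
Genotype classes (out of 4 × 4 = 16): A_B_ = 4×3 = 12; A_bb = 4×1 = 4
Apply the phenotype rules: A_B_ (12) → disc-shaped; A_bb (4) → spherical
Phenotype counts (out of 16): 12 disc-shaped, 4 spherical
disc-shaped: 12 out of 16 → fraction 3/4
Expected count = 3/4 × 2304 = 1728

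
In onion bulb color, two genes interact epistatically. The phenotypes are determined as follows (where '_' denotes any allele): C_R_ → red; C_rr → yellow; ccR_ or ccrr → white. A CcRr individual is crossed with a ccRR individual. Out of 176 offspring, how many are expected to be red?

Cross: CcRr × ccRR — consider each gene separately:
C gene: Cc × cc → 2 Cc, 2 cc → 2 C_ : 2 cc (out of 4)
R gene: Rr × RR → 2 RR, 2 Rr → 4 R_ (out of 4)
Genotype classes (out of 4 × 4 = 16): C_R_ = 2×4 = 8; ccR_ = 2×4 = 8
Apply the phenotype rules: C_R_ (8) → red; ccR_ (8) → white
Phenotype counts (out of 16): 8 red, 8 white
red: 8 out of 16 → fraction 1/2
Expected count = 1/2 × 176 = 88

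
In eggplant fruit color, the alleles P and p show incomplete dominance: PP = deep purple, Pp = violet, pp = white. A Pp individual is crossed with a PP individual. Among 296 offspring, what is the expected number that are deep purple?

Punnett square for Pp × PP:
Offspring genotypes: 2 PP, 2 Pp
Phenotype counts: 2 deep purple, 2 violet
deep purple: 2 out of 4 → fraction 1/2
Expected count = 1/2 × 296 = 148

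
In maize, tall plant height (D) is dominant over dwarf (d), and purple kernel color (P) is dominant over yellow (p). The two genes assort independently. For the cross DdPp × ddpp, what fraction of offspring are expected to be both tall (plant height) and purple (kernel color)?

Dihybrid cross DdPp × ddpp — consider each gene separately:
plant height: Dd × dd → 2 Dd, 2 dd → 2 D_ : 2 dd (out of 4)
kernel color: Pp × pp → 2 Pp, 2 pp → 2 P_ : 2 pp (out of 4)
Looking for: tall (D_) and purple (P_)
P(tall) = 2/4, P(purple) = 2/4
P(both) = 2/4 × 2/4 = 4/16 = 1/4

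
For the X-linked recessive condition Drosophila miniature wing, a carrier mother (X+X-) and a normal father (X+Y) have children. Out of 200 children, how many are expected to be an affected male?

Cross: X+X- × X+Y
Offspring: 1 X+X+, 1 X+Y, 1 X+X-, 1 X-Y
Probability of an affected male: 1/4
Expected count = 1/4 × 200 = 50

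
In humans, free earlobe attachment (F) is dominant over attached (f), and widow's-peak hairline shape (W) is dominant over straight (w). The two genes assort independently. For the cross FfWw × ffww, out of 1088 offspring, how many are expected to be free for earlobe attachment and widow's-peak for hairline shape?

Dihybrid cross FfWw × ffww — consider each gene separately:
earlobe attachment: Ff × ff → 2 Ff, 2 ff → 2 F_ : 2 ff (out of 4)
hairline shape: Ww × ww → 2 Ww, 2 ww → 2 W_ : 2 ww (out of 4)
Looking for: free (F_) and widow's-peak (W_)
P(free) = 2/4, P(widow's-peak) = 2/4
P(both) = 2/4 × 2/4 = 4/16 = 1/4
Expected count = 1/4 × 1088 = 272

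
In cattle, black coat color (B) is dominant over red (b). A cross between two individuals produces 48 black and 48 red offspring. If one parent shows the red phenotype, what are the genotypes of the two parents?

Observed offspring: 48 black, 48 red
The observed ratio simplifies to 1:1. One parent shows red, so its genotype must be bb. A 1:1 offspring split requires the other parent to be heterozygous (Bb).
Parent genotypes: bb × Bb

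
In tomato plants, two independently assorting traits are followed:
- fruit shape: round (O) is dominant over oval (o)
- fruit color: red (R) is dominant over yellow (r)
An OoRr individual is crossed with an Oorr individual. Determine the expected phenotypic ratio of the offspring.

Dihybrid cross OoRr × Oorr — consider each gene separately:
fruit shape: Oo × Oo → 1 OO, 2 Oo, 1 oo → 3 O_ : 1 oo (out of 4)
fruit color: Rr × rr → 2 Rr, 2 rr → 2 R_ : 2 rr (out of 4)
Combine (counts out of 4 × 4 = 16): round/red (O_R_) = 3×2 = 6; round/yellow (O_rr) = 3×2 = 6; oval/red (ooR_) = 1×2 = 2; oval/yellow (oorr) = 1×2 = 2
Phenotype counts (out of 16): 6 round/red, 6 round/yellow, 2 oval/red, 2 oval/yellow
Ratio: 3 round/red : 3 round/yellow : 1 oval/red : 1 oval/yellow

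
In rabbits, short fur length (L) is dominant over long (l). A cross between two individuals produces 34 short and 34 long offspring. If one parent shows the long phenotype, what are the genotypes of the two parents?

Observed offspring: 34 short, 34 long
The observed ratio simplifies to 1:1. One parent shows long, so its genotype must be ll. A 1:1 offspring split requires the other parent to be heterozygous (Ll).
Parent genotypes: ll × Ll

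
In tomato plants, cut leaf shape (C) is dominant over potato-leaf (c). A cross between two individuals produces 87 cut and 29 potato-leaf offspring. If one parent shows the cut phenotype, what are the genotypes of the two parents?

Observed offspring: 87 cut, 29 potato-leaf
The observed ratio simplifies to 3:1. Potato-leaf (cc) offspring appear, so each parent must contribute one c allele. The parent stated to show cut carries C, so it is Cc. The other parent is then either Cc or cc: Cc × cc would give a 1:1 split, whereas Cc × Cc gives 3:1 — matching the data. So both parents are heterozygous (Cc × Cc).
Parent genotypes: Cc × Cc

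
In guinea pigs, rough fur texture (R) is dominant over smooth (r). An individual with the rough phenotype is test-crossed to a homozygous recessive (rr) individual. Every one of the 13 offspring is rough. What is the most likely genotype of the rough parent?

Test cross: ? × rr
All offspring are rough.
If the unknown parent were heterozygous (Rr), about half of 13 offspring would be smooth; none are. The unknown parent is most likely homozygous dominant (RR).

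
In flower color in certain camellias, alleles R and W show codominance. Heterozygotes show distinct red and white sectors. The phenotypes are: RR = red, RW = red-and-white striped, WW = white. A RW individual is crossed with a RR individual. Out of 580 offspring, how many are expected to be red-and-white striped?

Punnett square for RW × RR:
Offspring genotypes: 2 RR, 2 RW
Phenotype counts: 2 red, 2 red-and-white striped
red-and-white striped: 2 out of 4 → fraction 1/2
Expected count = 1/2 × 580 = 290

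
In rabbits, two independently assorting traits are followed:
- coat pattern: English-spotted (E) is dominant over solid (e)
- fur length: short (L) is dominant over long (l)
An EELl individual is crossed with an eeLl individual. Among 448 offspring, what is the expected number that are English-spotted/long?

Dihybrid cross EELl × eeLl — consider each gene separately:
coat pattern: EE × ee → 4 Ee → 4 E_ (out of 4)
fur length: Ll × Ll → 1 LL, 2 Ll, 1 ll → 3 L_ : 1 ll (out of 4)
Combine (counts out of 4 × 4 = 16): English-spotted/short (E_L_) = 4×3 = 12; English-spotted/long (E_ll) = 4×1 = 4
Phenotype counts (out of 16): 12 English-spotted/short, 4 English-spotted/long
English-spotted/long: 4 out of 16 → fraction 1/4
Expected count = 1/4 × 448 = 112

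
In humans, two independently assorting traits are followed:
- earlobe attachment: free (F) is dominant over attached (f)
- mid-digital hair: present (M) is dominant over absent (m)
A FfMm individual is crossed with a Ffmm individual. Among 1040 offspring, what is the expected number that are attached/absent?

Dihybrid cross FfMm × Ffmm — consider each gene separately:
earlobe attachment: Ff × Ff → 1 FF, 2 Ff, 1 ff → 3 F_ : 1 ff (out of 4)
mid-digital hair: Mm × mm → 2 Mm, 2 mm → 2 M_ : 2 mm (out of 4)
Combine (counts out of 4 × 4 = 16): free/present (F_M_) = 3×2 = 6; free/absent (F_mm) = 3×2 = 6; attached/present (ffM_) = 1×2 = 2; attached/absent (ffmm) = 1×2 = 2
Phenotype counts (out of 16): 6 free/present, 6 free/absent, 2 attached/present, 2 attached/absent
attached/absent: 2 out of 16 → fraction 1/8
Expected count = 1/8 × 1040 = 130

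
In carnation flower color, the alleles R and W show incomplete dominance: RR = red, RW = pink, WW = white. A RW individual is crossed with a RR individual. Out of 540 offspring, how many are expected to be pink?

Punnett square for RW × RR:
Offspring genotypes: 2 RR, 2 RW
Phenotype counts: 2 red, 2 pink
pink: 2 out of 4 → fraction 1/2
Expected count = 1/2 × 540 = 270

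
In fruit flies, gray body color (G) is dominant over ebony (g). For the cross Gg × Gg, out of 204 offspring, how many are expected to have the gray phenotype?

Punnett square for Gg × Gg:
Offspring genotypes: 1 GG, 2 Gg, 1 gg
Total offspring: 4
Count with target: 3
Probability: 3/4
Expected count = 3/4 × 204 = 153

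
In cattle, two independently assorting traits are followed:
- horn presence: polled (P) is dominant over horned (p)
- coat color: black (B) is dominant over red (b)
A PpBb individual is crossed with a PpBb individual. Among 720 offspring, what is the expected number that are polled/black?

Dihybrid cross PpBb × PpBb — consider each gene separately:
horn presence: Pp × Pp → 1 PP, 2 Pp, 1 pp → 3 P_ : 1 pp (out of 4)
coat color: Bb × Bb → 1 BB, 2 Bb, 1 bb → 3 B_ : 1 bb (out of 4)
Combine (counts out of 4 × 4 = 16): polled/black (P_B_) = 3×3 = 9; polled/red (P_bb) = 3×1 = 3; horned/black (ppB_) = 1×3 = 3; horned/red (ppbb) = 1×1 = 1
Phenotype counts (out of 16): 9 polled/black, 3 polled/red, 3 horned/black, 1 horned/red
polled/black: 9 out of 16 → fraction 9/16
Expected count = 9/16 × 720 = 405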